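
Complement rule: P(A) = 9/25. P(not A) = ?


P(A') = 1 - P(A) = 1 - 9/25 = 16/25

16/25


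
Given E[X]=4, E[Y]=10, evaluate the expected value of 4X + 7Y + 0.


E[4X + 7Y + 0] = 4*E[X] + 7*E[Y] + 0
= (4)*(4) + (7)*(10) + (0)
= 16 + 70 + 0 = 86

86


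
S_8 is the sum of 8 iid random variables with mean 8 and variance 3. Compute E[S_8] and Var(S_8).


E[S_n] = n*mu = 8*8 = 64
Var(S_n) = n*sigma^2 = 8*3 = 24

E[S_8]=64, Var(S_8)=24


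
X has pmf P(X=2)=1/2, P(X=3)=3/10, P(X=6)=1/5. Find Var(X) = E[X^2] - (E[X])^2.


E[X] = 31/10, E[X^2] = 119/10
Var(X) = E[X^2] - (E[X])^2 = 119/10 - (31/10)^2 = 229/100

229/100


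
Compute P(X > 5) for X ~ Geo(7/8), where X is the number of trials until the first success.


P(X > 5) = P(first 5 trials all fail) = (1-p)^5 = (1/8)^5 = 1/32768

1/32768


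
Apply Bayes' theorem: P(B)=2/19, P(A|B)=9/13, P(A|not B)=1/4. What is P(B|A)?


P(A) = P(A|B)P(B) + P(A|B')P(B') = 9/13*2/19 + 1/4*17/19 = 293/988
P(B|A) = P(A|B)P(B)/P(A) = (18/247)/(293/988) = 72/293

72/293


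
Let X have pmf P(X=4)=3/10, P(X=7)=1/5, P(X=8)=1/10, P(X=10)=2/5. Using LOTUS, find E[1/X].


E[1/X] = sum(g(x)*P(x))
= 1/4*3/10 + 1/7*1/5 + 1/8*1/10 + 1/10*2/5
= 437/2800

437/2800


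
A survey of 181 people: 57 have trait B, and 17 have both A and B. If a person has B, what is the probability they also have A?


P(A|B) = P(A∩B)/P(B) = (17/181)/(57/181) = 17/57

17/57


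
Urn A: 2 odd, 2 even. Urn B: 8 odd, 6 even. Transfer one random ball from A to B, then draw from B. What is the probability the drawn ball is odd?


P(transfer odd) = 2/4 = 1/2; P(transfer even) = 1/2
If odd transferred: Urn II has 9 odd of 15, so P(odd|odd moved) = 3/5
If even transferred: Urn II has 8 odd of 15, so P(odd|even moved) = 8/15
By total probability: P(odd) = 1/2*3/5 + 1/2*8/15 = 17/30

17/30


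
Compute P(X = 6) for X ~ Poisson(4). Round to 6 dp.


P(X=6) = e^(-4) * 4^6 / 6!
≈ 0.01831563889 * 4096 / 720
≈ 0.104196

0.104196


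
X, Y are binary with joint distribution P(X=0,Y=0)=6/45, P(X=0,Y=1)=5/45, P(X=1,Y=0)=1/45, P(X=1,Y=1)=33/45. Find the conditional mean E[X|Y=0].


P(Y=0) = 7/45
E[X|Y=0] = (0*6 + 1*1)/7 = 1/7

1/7


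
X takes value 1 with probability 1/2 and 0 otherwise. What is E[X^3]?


For Bernoulli: X in {0,1}
E[X^3] = 0^3*(1-1/2) + 1^3*1/2 = 1/2

1/2


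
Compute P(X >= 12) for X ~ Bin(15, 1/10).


P(X>=12) = P(X=12) + P(X=13) + P(X=14) + P(X=15)
= 66339/200000000000000 + 1701/200000000000000 + 27/200000000000000 + 1/1000000000000000
= 21271/62500000000000

21271/62500000000000


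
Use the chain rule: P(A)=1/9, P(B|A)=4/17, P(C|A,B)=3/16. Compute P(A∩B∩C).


P(A∩B∩C) = P(A) * P(B|A) * P(C|A∩B)
= 1/9 * 4/17 * 3/16
= 4/153 * 3/16 = 1/204

1/204


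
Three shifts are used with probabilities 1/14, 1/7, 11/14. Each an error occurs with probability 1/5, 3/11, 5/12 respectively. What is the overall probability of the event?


P(A) = P(A|B1)P(B1) + P(A|B2)P(B2) + P(A|B3)P(B3)
= 1/5*1/14 + 3/11*1/7 + 5/12*11/14
= 1/70 + 3/77 + 55/168 = 3517/9240

3517/9240


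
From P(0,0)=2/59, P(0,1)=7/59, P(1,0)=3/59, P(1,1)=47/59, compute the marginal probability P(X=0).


P(X=0) = P(0,0)+P(0,1) = 2/59 + 7/59 = 9/59

9/59


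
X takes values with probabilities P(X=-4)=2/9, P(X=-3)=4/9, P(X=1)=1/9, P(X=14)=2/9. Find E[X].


E[X] = sum(x * P(x))
= -4*2/9 - 3*4/9 + 1*1/9 + 14*2/9
= 1

1


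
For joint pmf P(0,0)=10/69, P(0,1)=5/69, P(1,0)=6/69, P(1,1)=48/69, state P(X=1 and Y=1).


Read from table: P(X=1, Y=1) = 48/69 = 16/23

16/23


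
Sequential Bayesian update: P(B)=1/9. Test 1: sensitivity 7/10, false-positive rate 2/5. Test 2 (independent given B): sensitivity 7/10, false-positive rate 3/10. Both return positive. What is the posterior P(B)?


After test 1: P(+) = 7/10*1/9 + 2/5*8/9 = 13/30
P(B|+) = (7/90)/(13/30) = 7/39
After test 2 (use post1 as new prior): P(+) = 7/10*7/39 + 3/10*32/39 = 29/78
P(B|+,+) = (49/390)/(29/78) = 49/145

49/145


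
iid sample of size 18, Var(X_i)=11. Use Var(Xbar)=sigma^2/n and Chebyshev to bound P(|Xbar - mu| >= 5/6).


Var(Xbar) = Var(X)/n = 11/18
Chebyshev: P(|Xbar-mu| >= 5/6) <= Var(Xbar)/(5/6)^2 = (11/18)/(25/36) = 22/25

22/25


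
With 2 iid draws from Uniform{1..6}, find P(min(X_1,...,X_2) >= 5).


P(min >= 5) = P(all X_i >= 5) = (P(X_1 >= 5))^2
= (2/6)^2 = (1/3)^2 = 1/9

1/9


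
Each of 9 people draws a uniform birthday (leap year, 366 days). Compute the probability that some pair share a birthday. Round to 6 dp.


P(all different) = prod((366-i)/366 for i=0..8) = 0.905624
P(at least one match) = 1 - 0.905624 = 0.094376

0.094376


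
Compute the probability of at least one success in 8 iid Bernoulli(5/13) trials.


P(at least one) = 1 - P(none)
P(none) = (1 - 5/13)^8 = (8/13)^8 = 16777216/815730721
P(at least one) = 1 - 16777216/815730721 = 798953505/815730721

798953505/815730721


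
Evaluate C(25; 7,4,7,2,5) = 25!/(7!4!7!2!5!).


25! = 15511210043330985984000000
Denominator: 7!=5040 * 4!=24 * 7!=5040 * 2!=2 * 5!=120
Coefficient = 15511210043330985984000000 / 146313216000 = 106013731824000

106013731824000


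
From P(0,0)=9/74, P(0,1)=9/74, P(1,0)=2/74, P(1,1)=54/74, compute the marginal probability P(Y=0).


P(Y=0) = P(0,0)+P(1,0) = 9/74 + 2/74 = 11/74

11/74


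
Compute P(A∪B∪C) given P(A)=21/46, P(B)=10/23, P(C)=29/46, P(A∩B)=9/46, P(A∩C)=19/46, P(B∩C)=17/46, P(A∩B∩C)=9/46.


P(A∪B∪C) = P(A)+P(B)+P(C) - P(AB)-P(AC)-P(BC) + P(ABC)
= 21/46+10/23+29/46 - 9/46-19/46-17/46 + 9/46
= 17/23

17/23


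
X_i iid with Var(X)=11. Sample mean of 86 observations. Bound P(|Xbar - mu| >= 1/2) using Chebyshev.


Var(Xbar) = Var(X)/n = 11/86
Chebyshev: P(|Xbar-mu| >= 1/2) <= Var(Xbar)/(1/2)^2 = (11/86)/(1/4) = 22/43

22/43


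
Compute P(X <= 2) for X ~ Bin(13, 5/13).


P(X<=2) = P(X=0) + P(X=1) + P(X=2)
= 549755813888/302875106592253 + 343597383680/23298085122481 + 1288490188800/23298085122481
= 21766894256128/302875106592253

21766894256128/302875106592253


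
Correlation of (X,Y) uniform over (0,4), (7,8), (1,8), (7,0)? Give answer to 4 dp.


Cov(X,Y) = -2.7500, Var(X) = 10.6875, Var(Y) = 11.0000
rho = Cov/(sqrt(VarX)*sqrt(VarY)) = -0.2536

-0.2536


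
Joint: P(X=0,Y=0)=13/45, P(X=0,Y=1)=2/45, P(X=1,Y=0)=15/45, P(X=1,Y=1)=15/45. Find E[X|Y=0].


P(Y=0) = 28/45
E[X|Y=0] = (0*13 + 1*15)/28 = 15/28

15/28


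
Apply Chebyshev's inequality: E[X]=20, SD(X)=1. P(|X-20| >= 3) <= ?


k = 3/1 = 3
Chebyshev: P(|X-mu| >= k*sigma) <= 1/k^2 = 1/3^2 = 1/9

1/9


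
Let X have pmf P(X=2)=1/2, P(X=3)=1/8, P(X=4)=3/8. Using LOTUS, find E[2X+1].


E[2X+1] = sum(g(x)*P(x))
= 5*1/2 + 7*1/8 + 9*3/8
= 27/4

27/4


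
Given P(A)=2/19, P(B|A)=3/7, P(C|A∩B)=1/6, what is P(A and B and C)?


P(A∩B∩C) = P(A) * P(B|A) * P(C|A∩B)
= 2/19 * 3/7 * 1/6
= 6/133 * 1/6 = 1/133

1/133


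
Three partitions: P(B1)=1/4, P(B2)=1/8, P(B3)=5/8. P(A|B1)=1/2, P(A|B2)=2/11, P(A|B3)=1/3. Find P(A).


P(A) = P(A|B1)P(B1) + P(A|B2)P(B2) + P(A|B3)P(B3)
= 1/2*1/4 + 2/11*1/8 + 1/3*5/8
= 1/8 + 1/44 + 5/24 = 47/132

47/132


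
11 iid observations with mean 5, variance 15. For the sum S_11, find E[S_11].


E[S_n] = n*E[X_1] = 11*5 = 55

55


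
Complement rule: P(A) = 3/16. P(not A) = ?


P(A') = 1 - P(A) = 1 - 3/16 = 13/16

13/16


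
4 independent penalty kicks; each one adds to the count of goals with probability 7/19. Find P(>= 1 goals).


P(at least one) = 1 - P(none)
P(none) = (1 - 7/19)^4 = (12/19)^4 = 20736/130321
P(at least one) = 1 - 20736/130321 = 109585/130321

109585/130321


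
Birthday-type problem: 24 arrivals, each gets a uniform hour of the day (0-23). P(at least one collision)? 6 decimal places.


P(all different) = prod((24-i)/24 for i=0..23) = 0.000000
P(at least one match) = 1 - 0.000000 = 1.000000

1.000000


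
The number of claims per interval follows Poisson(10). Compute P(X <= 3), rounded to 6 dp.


P(X<=3) = e^(-10)*10^0/0! + e^(-10)*10^1/1! + e^(-10)*10^2/2! + e^(-10)*10^3/3!
≈ 0.0000453999 + 0.0004539993 + 0.0022699965 + 0.0075666550
= 0.0103360507
≈ 0.010336

0.010336


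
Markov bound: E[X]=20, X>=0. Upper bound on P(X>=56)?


Markov: P(X >= a) <= E[X]/a
P(X >= 56) <= 20/56 = 5/14

5/14


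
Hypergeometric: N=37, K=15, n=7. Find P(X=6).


P(X=6) = C(15,6)*C(22,1) / C(37,7)
= 5005*22 / 10295472
= 110110/10295472 = 5005/467976

5005/467976


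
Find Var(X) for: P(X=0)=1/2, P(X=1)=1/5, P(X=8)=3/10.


E[X] = 13/5, E[X^2] = 97/5
Var(X) = E[X^2] - (E[X])^2 = 97/5 - (13/5)^2 = 316/25

316/25


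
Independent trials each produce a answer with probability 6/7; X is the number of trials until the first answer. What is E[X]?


For geometric (trials until first success), E[X] = 1/p = 1/(6/7) = 7/6

7/6


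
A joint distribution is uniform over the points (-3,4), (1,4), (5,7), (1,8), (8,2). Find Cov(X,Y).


E[X]=12/5, E[Y]=5, E[XY]=51/5
Cov(X,Y) = E[XY] - E[X]E[Y] = 51/5 - 12/5*5 = -9/5

-9/5


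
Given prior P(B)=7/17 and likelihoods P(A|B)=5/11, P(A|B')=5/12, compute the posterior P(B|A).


P(A) = P(A|B)P(B) + P(A|B')P(B') = 5/11*7/17 + 5/12*10/17 = 485/1122
P(B|A) = P(A|B)P(B)/P(A) = (35/187)/(485/1122) = 42/97

42/97


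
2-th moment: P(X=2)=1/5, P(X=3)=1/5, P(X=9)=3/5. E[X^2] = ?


E[X^2] = sum(x^2 * P(x))
= 4*1/5 + 9*1/5 + 81*3/5
= 256/5

256/5


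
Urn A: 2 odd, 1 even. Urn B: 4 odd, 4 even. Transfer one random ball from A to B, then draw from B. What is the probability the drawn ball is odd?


P(transfer odd) = 2/3; P(transfer even) = 1/3
If odd transferred: Urn II has 5 odd of 9, so P(odd|odd moved) = 5/9
If even transferred: Urn II has 4 odd of 9, so P(odd|even moved) = 4/9
By total probability: P(odd) = 2/3*5/9 + 1/3*4/9 = 14/27

14/27


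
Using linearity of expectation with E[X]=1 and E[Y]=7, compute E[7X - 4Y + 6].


E[7X - 4Y + 6] = 7*E[X] - 4*E[Y] + 6
= (7)*(1) + (-4)*(7) + (6)
= 7 - 28 + 6 = -15

-15


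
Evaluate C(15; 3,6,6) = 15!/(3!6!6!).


15! = 1307674368000
Denominator: 3!=6 * 6!=720 * 6!=720
Coefficient = 1307674368000 / 3110400 = 420420

420420


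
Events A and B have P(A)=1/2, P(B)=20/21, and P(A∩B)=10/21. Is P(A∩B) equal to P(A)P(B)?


P(A)*P(B) = 1/2*20/21 = 10/21
P(A∩B) = 10/21, which equals P(A)P(B), so independent

Yes, A and B are independent


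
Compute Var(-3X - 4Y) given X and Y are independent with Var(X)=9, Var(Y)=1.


Independence => Cov(X,Y)=0
Var(-3X - 4Y) = (-3)^2*Var(X) + (-4)^2*Var(Y)
= 9*9 + 16*1 = 97

97


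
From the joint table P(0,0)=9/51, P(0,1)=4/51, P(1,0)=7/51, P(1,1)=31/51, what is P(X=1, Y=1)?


Read from table: P(X=1, Y=1) = 31/51

31/51


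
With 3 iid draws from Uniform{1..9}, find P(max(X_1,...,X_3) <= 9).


P(max <= 9) = P(all X_i <= 9) = (P(X_1 <= 9))^3
= (9/9)^3 = 1^3 = 1

1


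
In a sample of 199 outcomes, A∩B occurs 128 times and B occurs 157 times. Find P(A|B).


P(A|B) = P(A∩B)/P(B) = (128/199)/(157/199) = 128/157

128/157


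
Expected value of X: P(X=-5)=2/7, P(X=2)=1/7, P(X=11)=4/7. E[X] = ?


E[X] = sum(x * P(x))
= -5*2/7 + 2*1/7 + 11*4/7
= 36/7

36/7


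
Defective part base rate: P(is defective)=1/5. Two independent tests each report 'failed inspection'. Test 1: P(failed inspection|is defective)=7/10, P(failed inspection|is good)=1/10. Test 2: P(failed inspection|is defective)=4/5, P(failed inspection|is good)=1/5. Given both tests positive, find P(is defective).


After test 1: P(+) = 7/10*1/5 + 1/10*4/5 = 11/50
P(B|+) = (7/50)/(11/50) = 7/11
After test 2 (use post1 as new prior): P(+) = 4/5*7/11 + 1/5*4/11 = 32/55
P(B|+,+) = (28/55)/(32/55) = 7/8

7/8


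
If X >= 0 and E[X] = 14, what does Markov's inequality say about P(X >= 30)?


Markov: P(X >= a) <= E[X]/a
P(X >= 30) <= 14/30 = 7/15

7/15


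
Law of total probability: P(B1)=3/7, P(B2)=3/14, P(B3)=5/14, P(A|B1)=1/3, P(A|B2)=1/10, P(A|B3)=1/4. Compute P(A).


P(A) = P(A|B1)P(B1) + P(A|B2)P(B2) + P(A|B3)P(B3)
= 1/3*3/7 + 1/10*3/14 + 1/4*5/14
= 1/7 + 3/140 + 5/56 = 71/280

71/280


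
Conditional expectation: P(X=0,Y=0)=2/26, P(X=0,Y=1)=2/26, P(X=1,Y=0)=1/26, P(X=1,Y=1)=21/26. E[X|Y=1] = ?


P(Y=1) = 23/26
E[X|Y=1] = (0*2 + 1*21)/23 = 21/23

21/23


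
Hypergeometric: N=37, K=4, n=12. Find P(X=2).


P(X=2) = C(4,2)*C(33,10) / C(37,12)
= 6*92561040 / 1852482996
= 555366240/1852482996 = 1320/4403

1320/4403


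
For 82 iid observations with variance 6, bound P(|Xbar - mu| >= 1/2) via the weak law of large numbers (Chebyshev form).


Var(Xbar) = Var(X)/n = 6/82
Chebyshev: P(|Xbar-mu| >= 1/2) <= Var(Xbar)/(1/2)^2 = (3/41)/(1/4) = 12/41

12/41


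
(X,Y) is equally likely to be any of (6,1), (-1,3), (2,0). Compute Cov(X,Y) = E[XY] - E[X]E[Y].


E[X]=7/3, E[Y]=4/3, E[XY]=1
Cov(X,Y) = E[XY] - E[X]E[Y] = 1 - 7/3*4/3 = -19/9

-19/9


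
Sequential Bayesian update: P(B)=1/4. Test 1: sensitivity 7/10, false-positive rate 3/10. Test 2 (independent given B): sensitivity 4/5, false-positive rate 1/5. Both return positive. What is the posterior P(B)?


After test 1: P(+) = 7/10*1/4 + 3/10*3/4 = 2/5
P(B|+) = (7/40)/(2/5) = 7/16
After test 2 (use post1 as new prior): P(+) = 4/5*7/16 + 1/5*9/16 = 37/80
P(B|+,+) = (7/20)/(37/80) = 28/37

28/37


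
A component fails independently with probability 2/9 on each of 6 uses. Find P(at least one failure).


P(at least one) = 1 - P(none)
P(none) = (1 - 2/9)^6 = (7/9)^6 = 117649/531441
P(at least one) = 1 - 117649/531441 = 413792/531441

413792/531441


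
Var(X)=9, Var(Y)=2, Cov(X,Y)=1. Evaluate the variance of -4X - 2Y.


Var(-4X - 2Y) = (-4)^2*Var(X) + (-2)^2*Var(Y) + 2*(-4)*(-2)*Cov(X,Y)
= 16*9 + 4*2 + 16*1
= 144 + 8 + 16 = 168

168


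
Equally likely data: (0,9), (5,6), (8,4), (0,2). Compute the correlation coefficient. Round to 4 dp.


Cov(X,Y) = -1.5625, Var(X) = 11.6875, Var(Y) = 6.6875
rho = Cov/(sqrt(VarX)*sqrt(VarY)) = -0.1767

-0.1767


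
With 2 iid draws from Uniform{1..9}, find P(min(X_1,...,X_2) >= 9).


P(min >= 9) = P(all X_i >= 9) = (P(X_1 >= 9))^2
= (1/9)^2 = 1/81

1/81


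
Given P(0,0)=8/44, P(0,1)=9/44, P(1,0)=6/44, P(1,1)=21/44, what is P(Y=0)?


P(Y=0) = P(0,0)+P(1,0) = 8/44 + 6/44 = 14/44 = 7/22

7/22


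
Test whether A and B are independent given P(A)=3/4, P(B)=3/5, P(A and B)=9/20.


P(A)*P(B) = 3/4*3/5 = 9/20
P(A∩B) = 9/20, which equals P(A)P(B), so independent

Yes, A and B are independent


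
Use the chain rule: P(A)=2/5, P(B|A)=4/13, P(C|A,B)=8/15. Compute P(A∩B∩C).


P(A∩B∩C) = P(A) * P(B|A) * P(C|A∩B)
= 2/5 * 4/13 * 8/15
= 8/65 * 8/15 = 64/975

64/975


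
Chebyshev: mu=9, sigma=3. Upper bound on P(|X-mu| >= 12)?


k = 12/3 = 4
Chebyshev: P(|X-mu| >= k*sigma) <= 1/k^2 = 1/4^2 = 1/16

1/16


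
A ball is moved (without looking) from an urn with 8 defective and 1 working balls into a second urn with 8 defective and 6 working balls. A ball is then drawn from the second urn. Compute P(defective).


P(transfer defective) = 8/9; P(transfer working) = 1/9
If defective transferred: Urn II has 9 defective of 15, so P(defective|defective moved) = 3/5
If working transferred: Urn II has 8 defective of 15, so P(defective|working moved) = 8/15
By total probability: P(defective) = 8/9*3/5 + 1/9*8/15 = 16/27

16/27


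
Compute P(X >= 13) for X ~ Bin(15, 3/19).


P(X>=13) = P(X=13) + P(X=14) + P(X=15)
= 42855402240/15181127029874798299 + 1147912560/15181127029874798299 + 14348907/15181127029874798299
= 44017663707/15181127029874798299

44017663707/15181127029874798299


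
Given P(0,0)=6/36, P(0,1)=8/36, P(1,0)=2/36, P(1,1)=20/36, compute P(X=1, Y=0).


Read from table: P(X=1, Y=0) = 2/36 = 1/18

1/18


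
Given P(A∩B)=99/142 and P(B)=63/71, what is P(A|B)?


P(A|B) = P(A∩B)/P(B) = (99/142)/(126/142) = 99/126 = 11/14

11/14


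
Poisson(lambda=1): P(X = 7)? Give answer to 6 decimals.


P(X=7) = e^(-1) * 1^7 / 7!
≈ 0.3678794412 * 1 / 5040
≈ 0.000073

0.000073


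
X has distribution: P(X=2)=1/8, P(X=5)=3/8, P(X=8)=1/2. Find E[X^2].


E[X^2] = sum(g(x)*P(x))
= 4*1/8 + 25*3/8 + 64*1/2
= 335/8

335/8


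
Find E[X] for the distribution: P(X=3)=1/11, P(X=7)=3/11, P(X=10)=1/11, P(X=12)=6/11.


E[X] = sum(x * P(x))
= 3*1/11 + 7*3/11 + 10*1/11 + 12*6/11
= 106/11

106/11


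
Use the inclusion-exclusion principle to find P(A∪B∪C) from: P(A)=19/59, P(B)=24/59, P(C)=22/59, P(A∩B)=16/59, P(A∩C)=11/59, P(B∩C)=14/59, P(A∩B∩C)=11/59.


P(A∪B∪C) = P(A)+P(B)+P(C) - P(AB)-P(AC)-P(BC) + P(ABC)
= 19/59+24/59+22/59 - 16/59-11/59-14/59 + 11/59
= 35/59

35/59


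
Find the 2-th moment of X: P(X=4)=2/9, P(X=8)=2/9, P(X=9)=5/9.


E[X^2] = sum(x^2 * P(x))
= 16*2/9 + 64*2/9 + 81*5/9
= 565/9

565/9


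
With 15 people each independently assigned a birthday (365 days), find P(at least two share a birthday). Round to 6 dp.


P(all different) = prod((365-i)/365 for i=0..14) = 0.747099
P(at least one match) = 1 - 0.747099 = 0.252901

0.252901


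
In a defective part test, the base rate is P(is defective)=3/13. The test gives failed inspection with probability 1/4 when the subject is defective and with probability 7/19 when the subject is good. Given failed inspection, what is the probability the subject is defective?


P(A) = P(A|B)P(B) + P(A|B')P(B') = 1/4*3/13 + 7/19*10/13 = 337/988
P(B|A) = P(A|B)P(B)/P(A) = (3/52)/(337/988) = 57/337

57/337


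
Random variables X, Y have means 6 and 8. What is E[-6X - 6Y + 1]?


E[-6X - 6Y + 1] = -6*E[X] - 6*E[Y] + 1
= (-6)*(6) + (-6)*(8) + (1)
= -36 - 48 + 1 = -83

-83


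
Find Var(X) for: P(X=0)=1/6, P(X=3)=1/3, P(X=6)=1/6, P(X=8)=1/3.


E[X] = 14/3, E[X^2] = 91/3
Var(X) = E[X^2] - (E[X])^2 = 91/3 - (14/3)^2 = 77/9

77/9


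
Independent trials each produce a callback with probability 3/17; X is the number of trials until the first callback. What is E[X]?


For geometric (trials until first success), E[X] = 1/p = 1/(3/17) = 17/3

17/3


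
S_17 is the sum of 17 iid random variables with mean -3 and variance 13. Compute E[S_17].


E[S_n] = n*E[X_1] = 17*-3 = -51

-51


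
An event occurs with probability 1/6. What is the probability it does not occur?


P(A') = 1 - P(A) = 1 - 1/6 = 5/6

5/6


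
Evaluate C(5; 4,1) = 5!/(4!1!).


5! = 120
Denominator: 4!=24 * 1!=1
Coefficient = 120 / 24 = 5

5


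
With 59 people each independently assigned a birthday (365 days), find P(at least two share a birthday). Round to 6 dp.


P(all different) = prod((365-i)/365 for i=0..58) = 0.007011
P(at least one match) = 1 - 0.007011 = 0.992989

0.992989


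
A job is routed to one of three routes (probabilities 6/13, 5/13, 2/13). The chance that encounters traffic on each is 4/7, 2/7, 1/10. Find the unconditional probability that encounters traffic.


P(A) = P(A|B1)P(B1) + P(A|B2)P(B2) + P(A|B3)P(B3)
= 4/7*6/13 + 2/7*5/13 + 1/10*2/13
= 24/91 + 10/91 + 1/65 = 177/455

177/455


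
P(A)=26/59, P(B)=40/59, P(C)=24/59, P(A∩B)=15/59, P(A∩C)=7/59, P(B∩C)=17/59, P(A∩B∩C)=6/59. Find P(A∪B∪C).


P(A∪B∪C) = P(A)+P(B)+P(C) - P(AB)-P(AC)-P(BC) + P(ABC)
= 26/59+40/59+24/59 - 15/59-7/59-17/59 + 6/59
= 57/59

57/59


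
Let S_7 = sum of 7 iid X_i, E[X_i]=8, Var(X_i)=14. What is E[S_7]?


E[S_n] = n*E[X_1] = 7*8 = 56

56


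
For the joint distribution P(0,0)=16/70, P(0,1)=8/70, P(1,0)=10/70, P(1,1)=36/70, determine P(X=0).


P(X=0) = P(0,0)+P(0,1) = 16/70 + 8/70 = 24/70 = 12/35

12/35


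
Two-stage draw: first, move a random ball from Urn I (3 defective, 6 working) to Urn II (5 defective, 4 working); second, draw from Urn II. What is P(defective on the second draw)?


P(transfer defective) = 3/9 = 1/3; P(transfer working) = 2/3
If defective transferred: Urn II has 6 defective of 10, so P(defective|defective moved) = 3/5
If working transferred: Urn II has 5 defective of 10, so P(defective|working moved) = 1/2
By total probability: P(defective) = 1/3*3/5 + 2/3*1/2 = 8/15

8/15


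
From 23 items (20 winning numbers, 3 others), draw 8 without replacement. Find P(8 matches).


P(X=8) = C(20,8)*C(3,0) / C(23,8)
= 125970*1 / 490314
= 125970/490314 = 65/253

65/253


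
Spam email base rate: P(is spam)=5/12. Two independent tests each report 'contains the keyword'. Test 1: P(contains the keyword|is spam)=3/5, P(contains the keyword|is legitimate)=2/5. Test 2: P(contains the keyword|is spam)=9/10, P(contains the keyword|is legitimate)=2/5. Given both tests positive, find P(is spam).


After test 1: P(+) = 3/5*5/12 + 2/5*7/12 = 29/60
P(B|+) = (1/4)/(29/60) = 15/29
After test 2 (use post1 as new prior): P(+) = 9/10*15/29 + 2/5*14/29 = 191/290
P(B|+,+) = (27/58)/(191/290) = 135/191

135/191


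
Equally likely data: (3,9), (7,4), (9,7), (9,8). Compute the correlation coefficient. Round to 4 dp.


Cov(X,Y) = -1.5000, Var(X) = 6.0000, Var(Y) = 3.5000
rho = Cov/(sqrt(VarX)*sqrt(VarY)) = -0.3273

-0.3273


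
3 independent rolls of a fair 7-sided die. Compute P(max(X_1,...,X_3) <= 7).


P(max <= 7) = P(all X_i <= 7) = (P(X_1 <= 7))^3
= (7/7)^3 = 1^3 = 1

1


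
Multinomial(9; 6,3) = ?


9! = 362880
Denominator: 6!=720 * 3!=6
Coefficient = 362880 / 4320 = 84

84


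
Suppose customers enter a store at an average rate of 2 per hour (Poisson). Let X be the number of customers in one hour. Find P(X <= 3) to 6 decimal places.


P(X<=3) = e^(-2)*2^0/0! + e^(-2)*2^1/1! + e^(-2)*2^2/2! + e^(-2)*2^3/3!
≈ 0.1353352832 + 0.2706705665 + 0.2706705665 + 0.1804470443
= 0.8571234605
≈ 0.857123

0.857123


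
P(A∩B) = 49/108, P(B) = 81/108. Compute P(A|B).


P(A|B) = P(A∩B)/P(B) = (49/108)/(81/108) = 49/81

49/81


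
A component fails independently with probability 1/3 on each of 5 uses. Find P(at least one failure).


P(at least one) = 1 - P(none)
P(none) = (1 - 1/3)^5 = (2/3)^5 = 32/243
P(at least one) = 1 - 32/243 = 211/243

211/243


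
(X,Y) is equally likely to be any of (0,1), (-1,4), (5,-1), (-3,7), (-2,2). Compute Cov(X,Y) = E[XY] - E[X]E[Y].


E[X]=-1/5, E[Y]=13/5, E[XY]=-34/5
Cov(X,Y) = E[XY] - E[X]E[Y] = -34/5 + 1/5*13/5 = -157/25

-157/25


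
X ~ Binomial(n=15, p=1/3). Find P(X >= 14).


P(X>=14) = P(X=14) + P(X=15)
= 10/4782969 + 1/14348907
= 31/14348907

31/14348907


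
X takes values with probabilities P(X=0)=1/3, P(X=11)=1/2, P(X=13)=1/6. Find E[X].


E[X] = sum(x * P(x))
= 0*1/3 + 11*1/2 + 13*1/6
= 23/3

23/3


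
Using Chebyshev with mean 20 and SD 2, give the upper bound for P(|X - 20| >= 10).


k = 10/2 = 5
Chebyshev: P(|X-mu| >= k*sigma) <= 1/k^2 = 1/5^2 = 1/25

1/25


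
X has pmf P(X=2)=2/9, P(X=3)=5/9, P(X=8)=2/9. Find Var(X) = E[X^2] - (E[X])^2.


E[X] = 35/9, E[X^2] = 181/9
Var(X) = E[X^2] - (E[X])^2 = 181/9 - (35/9)^2 = 404/81

404/81


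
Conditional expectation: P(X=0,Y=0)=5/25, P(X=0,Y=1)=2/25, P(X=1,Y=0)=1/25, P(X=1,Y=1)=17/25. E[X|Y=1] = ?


P(Y=1) = 19/25
E[X|Y=1] = (0*2 + 1*17)/19 = 17/19

17/19


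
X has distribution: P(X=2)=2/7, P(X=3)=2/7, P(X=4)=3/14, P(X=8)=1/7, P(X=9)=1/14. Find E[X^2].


E[X^2] = sum(g(x)*P(x))
= 4*2/7 + 9*2/7 + 16*3/14 + 64*1/7 + 81*1/14
= 309/14

309/14


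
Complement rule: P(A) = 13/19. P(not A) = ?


P(A') = 1 - P(A) = 1 - 13/19 = 6/19

6/19


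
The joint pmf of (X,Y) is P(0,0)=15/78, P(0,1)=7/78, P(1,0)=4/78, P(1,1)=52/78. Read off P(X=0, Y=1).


Read from table: P(X=0, Y=1) = 7/78

7/78


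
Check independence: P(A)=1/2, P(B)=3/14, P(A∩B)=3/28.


P(A)*P(B) = 1/2*3/14 = 3/28
P(A∩B) = 3/28, which equals P(A)P(B), so independent

Yes, A and B are independent


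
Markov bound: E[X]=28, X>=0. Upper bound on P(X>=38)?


Markov: P(X >= a) <= E[X]/a
P(X >= 38) <= 28/38 = 14/19

14/19


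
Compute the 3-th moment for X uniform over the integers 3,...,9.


E[X^3] = (1/7) * sum(x^3 for x=3..9)
= 2016/7 = 288

288


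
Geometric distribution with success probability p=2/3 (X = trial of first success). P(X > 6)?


P(X > 6) = P(first 6 trials all fail) = (1-p)^6 = (1/3)^6 = 1/729

1/729


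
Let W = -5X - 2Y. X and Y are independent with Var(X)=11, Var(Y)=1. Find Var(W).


Independence => Cov(X,Y)=0
Var(-5X - 2Y) = (-5)^2*Var(X) + (-2)^2*Var(Y)
= 25*11 + 4*1 = 279

279


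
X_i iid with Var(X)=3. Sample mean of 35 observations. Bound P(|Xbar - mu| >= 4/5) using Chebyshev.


Var(Xbar) = Var(X)/n = 3/35
Chebyshev: P(|Xbar-mu| >= 4/5) <= Var(Xbar)/(4/5)^2 = (3/35)/(16/25) = 15/112

15/112


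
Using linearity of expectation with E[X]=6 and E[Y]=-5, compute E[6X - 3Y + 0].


E[6X - 3Y + 0] = 6*E[X] - 3*E[Y] + 0
= (6)*(6) + (-3)*(-5) + (0)
= 36 + 15 + 0 = 51

51


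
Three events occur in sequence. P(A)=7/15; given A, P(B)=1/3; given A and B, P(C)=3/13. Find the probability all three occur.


P(A∩B∩C) = P(A) * P(B|A) * P(C|A∩B)
= 7/15 * 1/3 * 3/13
= 7/45 * 3/13 = 7/195

7/195


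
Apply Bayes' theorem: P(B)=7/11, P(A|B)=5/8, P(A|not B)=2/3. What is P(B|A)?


P(A) = P(A|B)P(B) + P(A|B')P(B') = 5/8*7/11 + 2/3*4/11 = 169/264
P(B|A) = P(A|B)P(B)/P(A) = (35/88)/(169/264) = 105/169

105/169


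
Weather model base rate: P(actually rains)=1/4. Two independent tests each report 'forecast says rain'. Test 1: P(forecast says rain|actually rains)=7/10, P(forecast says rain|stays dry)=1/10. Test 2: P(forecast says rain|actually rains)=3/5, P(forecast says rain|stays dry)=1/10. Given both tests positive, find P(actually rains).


After test 1: P(+) = 7/10*1/4 + 1/10*3/4 = 1/4
P(B|+) = (7/40)/(1/4) = 7/10
After test 2 (use post1 as new prior): P(+) = 3/5*7/10 + 1/10*3/10 = 9/20
P(B|+,+) = (21/50)/(9/20) = 14/15

14/15


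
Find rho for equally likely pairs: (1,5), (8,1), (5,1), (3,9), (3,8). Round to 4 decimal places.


Cov(X,Y) = -5.4000, Var(X) = 5.6000, Var(Y) = 11.3600
rho = Cov/(sqrt(VarX)*sqrt(VarY)) = -0.6770

-0.6770


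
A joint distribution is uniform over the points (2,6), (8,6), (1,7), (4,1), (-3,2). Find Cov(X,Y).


E[X]=12/5, E[Y]=22/5, E[XY]=13
Cov(X,Y) = E[XY] - E[X]E[Y] = 13 - 12/5*22/5 = 61/25

61/25


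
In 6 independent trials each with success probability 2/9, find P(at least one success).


P(at least one) = 1 - P(none)
P(none) = (1 - 2/9)^6 = (7/9)^6 = 117649/531441
P(at least one) = 1 - 117649/531441 = 413792/531441

413792/531441


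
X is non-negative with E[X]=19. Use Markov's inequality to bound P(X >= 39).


Markov: P(X >= a) <= E[X]/a
P(X >= 39) <= 19/39

19/39


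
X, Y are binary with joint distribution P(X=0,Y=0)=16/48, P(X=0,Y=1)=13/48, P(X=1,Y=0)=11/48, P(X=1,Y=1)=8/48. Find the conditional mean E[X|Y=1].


P(Y=1) = 21/48
E[X|Y=1] = (0*13 + 1*8)/21 = 8/21

8/21


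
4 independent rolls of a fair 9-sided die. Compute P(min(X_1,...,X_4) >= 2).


P(min >= 2) = P(all X_i >= 2) = (P(X_1 >= 2))^4
= (8/9)^4 = 4096/6561

4096/6561


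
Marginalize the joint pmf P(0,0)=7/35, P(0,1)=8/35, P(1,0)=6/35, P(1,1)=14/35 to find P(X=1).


P(X=1) = P(1,0)+P(1,1) = 6/35 + 14/35 = 20/35 = 4/7

4/7


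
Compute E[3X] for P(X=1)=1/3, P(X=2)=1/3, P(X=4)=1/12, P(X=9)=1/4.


E[3X] = sum(g(x)*P(x))
= 3*1/3 + 6*1/3 + 12*1/12 + 27*1/4
= 43/4

43/4


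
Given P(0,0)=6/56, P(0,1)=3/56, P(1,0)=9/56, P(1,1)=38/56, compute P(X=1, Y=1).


Read from table: P(X=1, Y=1) = 38/56 = 19/28

19/28


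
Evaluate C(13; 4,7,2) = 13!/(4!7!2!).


13! = 6227020800
Denominator: 4!=24 * 7!=5040 * 2!=2
Coefficient = 6227020800 / 241920 = 25740

25740


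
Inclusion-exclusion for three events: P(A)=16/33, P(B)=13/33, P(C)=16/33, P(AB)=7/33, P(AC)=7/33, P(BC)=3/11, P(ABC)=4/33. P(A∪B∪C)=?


P(A∪B∪C) = P(A)+P(B)+P(C) - P(AB)-P(AC)-P(BC) + P(ABC)
= 16/33+13/33+16/33 - 7/33-7/33-3/11 + 4/33
= 26/33

26/33


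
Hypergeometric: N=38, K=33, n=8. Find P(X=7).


P(X=7) = C(33,7)*C(5,1) / C(38,8)
= 4272048*5 / 48903492
= 21360240/48903492 = 5220/11951

5220/11951


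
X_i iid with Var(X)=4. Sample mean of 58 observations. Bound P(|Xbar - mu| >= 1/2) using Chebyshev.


Var(Xbar) = Var(X)/n = 4/58
Chebyshev: P(|Xbar-mu| >= 1/2) <= Var(Xbar)/(1/2)^2 = (2/29)/(1/4) = 8/29

8/29


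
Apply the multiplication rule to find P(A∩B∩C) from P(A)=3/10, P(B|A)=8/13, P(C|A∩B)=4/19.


P(A∩B∩C) = P(A) * P(B|A) * P(C|A∩B)
= 3/10 * 8/13 * 4/19
= 12/65 * 4/19 = 48/1235

48/1235


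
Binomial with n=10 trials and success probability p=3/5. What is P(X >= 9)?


P(X>=9) = P(X=9) + P(X=10)
= 78732/1953125 + 59049/9765625
= 452709/9765625

452709/9765625


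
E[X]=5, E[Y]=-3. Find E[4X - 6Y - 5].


E[4X - 6Y - 5] = 4*E[X] - 6*E[Y] - 5
= (4)*(5) + (-6)*(-3) + (-5)
= 20 + 18 - 5 = 33

33


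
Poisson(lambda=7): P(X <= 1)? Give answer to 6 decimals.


P(X<=1) = e^(-7)*7^0/0! + e^(-7)*7^1/1!
≈ 0.0009118820 + 0.0063831738
= 0.0072950558
≈ 0.007295

0.007295


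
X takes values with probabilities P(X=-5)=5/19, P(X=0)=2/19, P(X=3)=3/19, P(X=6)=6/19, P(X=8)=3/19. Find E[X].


E[X] = sum(x * P(x))
= -5*5/19 + 0*2/19 + 3*3/19 + 6*6/19 + 8*3/19
= 44/19

44/19


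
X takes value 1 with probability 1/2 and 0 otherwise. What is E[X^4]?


For Bernoulli: X in {0,1}
E[X^4] = 0^4*(1-1/2) + 1^4*1/2 = 1/2

1/2


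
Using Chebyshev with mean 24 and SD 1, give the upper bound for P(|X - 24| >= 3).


k = 3/1 = 3
Chebyshev: P(|X-mu| >= k*sigma) <= 1/k^2 = 1/3^2 = 1/9

1/9


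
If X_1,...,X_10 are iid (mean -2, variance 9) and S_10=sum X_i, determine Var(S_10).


By independence, Var(S_n) = n*Var(X_1) = 10*9 = 90

90


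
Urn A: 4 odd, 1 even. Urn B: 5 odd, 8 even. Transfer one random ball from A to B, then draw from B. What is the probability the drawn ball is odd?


P(transfer odd) = 4/5; P(transfer even) = 1/5
If odd transferred: Urn II has 6 odd of 14, so P(odd|odd moved) = 3/7
If even transferred: Urn II has 5 odd of 14, so P(odd|even moved) = 5/14
By total probability: P(odd) = 4/5*3/7 + 1/5*5/14 = 29/70

29/70


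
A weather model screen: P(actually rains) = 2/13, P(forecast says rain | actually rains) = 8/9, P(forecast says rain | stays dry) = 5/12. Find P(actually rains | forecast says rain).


P(A) = P(A|B)P(B) + P(A|B')P(B') = 8/9*2/13 + 5/12*11/13 = 229/468
P(B|A) = P(A|B)P(B)/P(A) = (16/117)/(229/468) = 64/229

64/229


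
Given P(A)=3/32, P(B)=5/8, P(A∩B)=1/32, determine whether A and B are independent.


P(A)*P(B) = 3/32*5/8 = 15/256
P(A∩B) = 1/32 != 15/256, so not independent

No, A and B are not independent


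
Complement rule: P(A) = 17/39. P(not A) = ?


P(A') = 1 - P(A) = 1 - 17/39 = 22/39

22/39


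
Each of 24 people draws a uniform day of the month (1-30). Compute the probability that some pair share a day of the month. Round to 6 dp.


P(all different) = prod((30-i)/30 for i=0..23) = 0.000001
P(at least one match) = 1 - 0.000001 = 0.999999

0.999999


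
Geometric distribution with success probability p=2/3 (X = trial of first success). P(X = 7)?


P(X=7) = (1-p)^6 * p = (1/3)^6 * 2/3
= 1/729 * 2/3 = 2/2187

2/2187


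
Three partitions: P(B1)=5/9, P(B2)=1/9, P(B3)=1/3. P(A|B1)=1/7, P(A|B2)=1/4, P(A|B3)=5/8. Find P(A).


P(A) = P(A|B1)P(B1) + P(A|B2)P(B2) + P(A|B3)P(B3)
= 1/7*5/9 + 1/4*1/9 + 5/8*1/3
= 5/63 + 1/36 + 5/24 = 53/168

53/168


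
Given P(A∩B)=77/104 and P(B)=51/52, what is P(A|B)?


P(A|B) = P(A∩B)/P(B) = (77/104)/(102/104) = 77/102

77/102


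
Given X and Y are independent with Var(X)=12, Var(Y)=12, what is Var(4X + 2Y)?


Independence => Cov(X,Y)=0
Var(4X + 2Y) = 4^2*Var(X) + 2^2*Var(Y)
= 16*12 + 4*12 = 240

240


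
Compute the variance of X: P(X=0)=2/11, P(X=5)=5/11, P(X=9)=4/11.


E[X] = 61/11, E[X^2] = 449/11
Var(X) = E[X^2] - (E[X])^2 = 449/11 - (61/11)^2 = 1218/121

1218/121


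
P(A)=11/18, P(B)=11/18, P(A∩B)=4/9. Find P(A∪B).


P(A∪B) = P(A) + P(B) - P(A∩B)
= 11/18 + 11/18 - 4/9 = 7/9

7/9


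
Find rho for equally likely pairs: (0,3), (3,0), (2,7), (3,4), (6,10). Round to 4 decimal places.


Cov(X,Y) = 3.7600, Var(X) = 3.7600, Var(Y) = 11.7600
rho = Cov/(sqrt(VarX)*sqrt(VarY)) = 0.5654

0.5654


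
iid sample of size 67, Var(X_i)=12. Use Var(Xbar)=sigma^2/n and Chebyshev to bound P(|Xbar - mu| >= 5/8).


Var(Xbar) = Var(X)/n = 12/67
Chebyshev: P(|Xbar-mu| >= 5/8) <= Var(Xbar)/(5/8)^2 = (12/67)/(25/64) = 768/1675

768/1675


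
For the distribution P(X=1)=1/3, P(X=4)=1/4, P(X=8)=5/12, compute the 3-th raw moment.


E[X^3] = sum(x^3 * P(x))
= 1*1/3 + 64*1/4 + 512*5/12
= 689/3

689/3


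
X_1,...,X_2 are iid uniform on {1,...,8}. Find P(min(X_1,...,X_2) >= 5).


P(min >= 5) = P(all X_i >= 5) = (P(X_1 >= 5))^2
= (4/8)^2 = (1/2)^2 = 1/4

1/4


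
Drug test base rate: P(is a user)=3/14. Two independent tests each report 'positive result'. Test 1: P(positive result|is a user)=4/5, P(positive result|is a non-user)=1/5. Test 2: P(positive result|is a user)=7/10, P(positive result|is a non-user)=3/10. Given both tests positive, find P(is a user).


After test 1: P(+) = 4/5*3/14 + 1/5*11/14 = 23/70
P(B|+) = (6/35)/(23/70) = 12/23
After test 2 (use post1 as new prior): P(+) = 7/10*12/23 + 3/10*11/23 = 117/230
P(B|+,+) = (42/115)/(117/230) = 28/39

28/39


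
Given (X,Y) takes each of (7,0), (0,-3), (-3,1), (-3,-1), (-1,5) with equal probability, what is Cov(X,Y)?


E[X]=0, E[Y]=2/5, E[XY]=-1
Cov(X,Y) = E[XY] - E[X]E[Y] = -1 - 0*2/5 = -1

-1


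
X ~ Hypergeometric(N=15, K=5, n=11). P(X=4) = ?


P(X=4) = C(5,4)*C(10,7) / C(15,11)
= 5*120 / 1365
= 600/1365 = 40/91

40/91


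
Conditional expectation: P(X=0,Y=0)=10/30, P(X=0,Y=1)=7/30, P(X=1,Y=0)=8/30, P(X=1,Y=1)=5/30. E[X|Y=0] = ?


P(Y=0) = 18/30
E[X|Y=0] = (0*10 + 1*8)/18 = 8/18 = 4/9

4/9


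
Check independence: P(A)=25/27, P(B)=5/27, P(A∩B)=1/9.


P(A)*P(B) = 25/27*5/27 = 125/729
P(A∩B) = 1/9 != 125/729, so not independent

No, A and B are not independent


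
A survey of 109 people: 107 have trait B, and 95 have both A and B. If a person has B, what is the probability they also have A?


P(A|B) = P(A∩B)/P(B) = (95/109)/(107/109) = 95/107

95/107


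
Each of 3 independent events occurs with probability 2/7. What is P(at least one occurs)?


P(at least one) = 1 - P(none)
P(none) = (1 - 2/7)^3 = (5/7)^3 = 125/343
P(at least one) = 1 - 125/343 = 218/343

218/343


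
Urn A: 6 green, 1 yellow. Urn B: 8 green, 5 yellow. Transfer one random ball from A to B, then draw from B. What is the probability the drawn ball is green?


P(transfer green) = 6/7; P(transfer yellow) = 1/7
If green transferred: Urn II has 9 green of 14, so P(green|green moved) = 9/14
If yellow transferred: Urn II has 8 green of 14, so P(green|yellow moved) = 4/7
By total probability: P(green) = 6/7*9/14 + 1/7*4/7 = 31/49

31/49


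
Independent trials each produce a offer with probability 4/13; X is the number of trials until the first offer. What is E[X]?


For geometric (trials until first success), E[X] = 1/p = 1/(4/13) = 13/4

13/4


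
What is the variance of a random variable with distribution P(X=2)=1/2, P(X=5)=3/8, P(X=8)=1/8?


E[X] = 31/8, E[X^2] = 155/8
Var(X) = E[X^2] - (E[X])^2 = 155/8 - (31/8)^2 = 279/64

279/64


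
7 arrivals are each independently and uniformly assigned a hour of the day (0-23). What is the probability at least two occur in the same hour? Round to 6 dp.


P(all different) = prod((24-i)/24 for i=0..6) = 0.380328
P(at least one match) = 1 - 0.380328 = 0.619672

0.619672


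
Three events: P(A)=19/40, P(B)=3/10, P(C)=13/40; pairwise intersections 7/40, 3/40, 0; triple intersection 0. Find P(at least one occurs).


P(A∪B∪C) = P(A)+P(B)+P(C) - P(AB)-P(AC)-P(BC) + P(ABC)
= 19/40+3/10+13/40 - 7/40-3/40-0 + 0
= 17/20

17/20


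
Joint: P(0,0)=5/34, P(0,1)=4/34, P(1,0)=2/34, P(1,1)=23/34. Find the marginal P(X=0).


P(X=0) = P(0,0)+P(0,1) = 5/34 + 4/34 = 9/34

9/34


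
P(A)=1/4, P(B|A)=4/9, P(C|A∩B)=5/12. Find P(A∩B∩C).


P(A∩B∩C) = P(A) * P(B|A) * P(C|A∩B)
= 1/4 * 4/9 * 5/12
= 1/9 * 5/12 = 5/108

5/108


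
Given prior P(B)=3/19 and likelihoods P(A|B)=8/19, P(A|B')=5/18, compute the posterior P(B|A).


P(A) = P(A|B)P(B) + P(A|B')P(B') = 8/19*3/19 + 5/18*16/19 = 976/3249
P(B|A) = P(A|B)P(B)/P(A) = (24/361)/(976/3249) = 27/122

27/122


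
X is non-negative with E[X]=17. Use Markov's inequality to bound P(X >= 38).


Markov: P(X >= a) <= E[X]/a
P(X >= 38) <= 17/38

17/38


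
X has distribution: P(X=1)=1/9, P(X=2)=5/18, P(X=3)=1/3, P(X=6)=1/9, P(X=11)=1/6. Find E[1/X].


E[1/X] = sum(g(x)*P(x))
= 1*1/9 + 1/2*5/18 + 1/3*1/3 + 1/6*1/9 + 1/11*1/6
= 469/1188

469/1188


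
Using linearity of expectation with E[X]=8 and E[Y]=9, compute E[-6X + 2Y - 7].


E[-6X + 2Y - 7] = -6*E[X] + 2*E[Y] - 7
= (-6)*(8) + (2)*(9) + (-7)
= -48 + 18 - 7 = -37

-37


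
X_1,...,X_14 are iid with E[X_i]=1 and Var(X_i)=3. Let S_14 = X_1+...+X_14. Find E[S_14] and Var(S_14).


E[S_n] = n*mu = 14*1 = 14
Var(S_n) = n*sigma^2 = 14*3 = 42

E[S_14]=14, Var(S_14)=42


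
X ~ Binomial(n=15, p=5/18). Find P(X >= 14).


P(X>=14) = P(X=14) + P(X=15)
= 396728515625/2248880205492486144 + 30517578125/6746640616477458432
= 152587890625/843330077059682304

152587890625/843330077059682304


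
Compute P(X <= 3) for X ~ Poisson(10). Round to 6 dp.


P(X<=3) = e^(-10)*10^0/0! + e^(-10)*10^1/1! + e^(-10)*10^2/2! + e^(-10)*10^3/3!
≈ 0.0000453999 + 0.0004539993 + 0.0022699965 + 0.0075666550
= 0.0103360507
≈ 0.010336

0.010336


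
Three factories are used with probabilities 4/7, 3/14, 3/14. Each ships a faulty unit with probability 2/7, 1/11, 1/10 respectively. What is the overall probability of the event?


P(A) = P(A|B1)P(B1) + P(A|B2)P(B2) + P(A|B3)P(B3)
= 2/7*4/7 + 1/11*3/14 + 1/10*3/14
= 8/49 + 3/154 + 3/140 = 2201/10780

2201/10780


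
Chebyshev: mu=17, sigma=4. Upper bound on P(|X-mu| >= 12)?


k = 12/4 = 3
Chebyshev: P(|X-mu| >= k*sigma) <= 1/k^2 = 1/3^2 = 1/9

1/9


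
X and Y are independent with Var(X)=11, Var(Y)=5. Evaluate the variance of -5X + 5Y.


Independence => Cov(X,Y)=0
Var(-5X + 5Y) = (-5)^2*Var(X) + 5^2*Var(Y)
= 25*11 + 25*5 = 400

400


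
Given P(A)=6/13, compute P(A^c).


P(A') = 1 - P(A) = 1 - 6/13 = 7/13

7/13


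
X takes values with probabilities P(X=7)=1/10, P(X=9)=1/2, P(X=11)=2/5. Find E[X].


E[X] = sum(x * P(x))
= 7*1/10 + 9*1/2 + 11*2/5
= 48/5

48/5


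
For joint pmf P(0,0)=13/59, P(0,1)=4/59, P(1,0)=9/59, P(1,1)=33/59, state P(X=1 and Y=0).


Read from table: P(X=1, Y=0) = 9/59

9/59


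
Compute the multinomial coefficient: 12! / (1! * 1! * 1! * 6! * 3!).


12! = 479001600
Denominator: 1!=1 * 1!=1 * 1!=1 * 6!=720 * 3!=6
Coefficient = 479001600 / 4320 = 110880

110880


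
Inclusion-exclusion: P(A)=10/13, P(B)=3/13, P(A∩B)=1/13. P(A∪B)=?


P(A∪B) = P(A) + P(B) - P(A∩B)
= 10/13 + 3/13 - 1/13 = 12/13

12/13


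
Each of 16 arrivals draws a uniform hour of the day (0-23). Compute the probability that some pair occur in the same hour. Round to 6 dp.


P(all different) = prod((24-i)/24 for i=0..15) = 0.001270
P(at least one match) = 1 - 0.001270 = 0.998730

0.998730


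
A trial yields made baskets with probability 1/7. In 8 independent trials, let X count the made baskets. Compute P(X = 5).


P(X=5) = C(8,5) * p^5 * (1-p)^3
= 56 * 1/16807 * 216/343
= 1728/823543

1728/823543


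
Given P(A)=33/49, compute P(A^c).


P(A') = 1 - P(A) = 1 - 33/49 = 16/49

16/49


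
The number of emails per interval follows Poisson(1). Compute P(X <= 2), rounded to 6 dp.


P(X<=2) = e^(-1)*1^0/0! + e^(-1)*1^1/1! + e^(-1)*1^2/2!
≈ 0.3678794412 + 0.3678794412 + 0.1839397206
= 0.9196986030
≈ 0.919699

0.919699
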